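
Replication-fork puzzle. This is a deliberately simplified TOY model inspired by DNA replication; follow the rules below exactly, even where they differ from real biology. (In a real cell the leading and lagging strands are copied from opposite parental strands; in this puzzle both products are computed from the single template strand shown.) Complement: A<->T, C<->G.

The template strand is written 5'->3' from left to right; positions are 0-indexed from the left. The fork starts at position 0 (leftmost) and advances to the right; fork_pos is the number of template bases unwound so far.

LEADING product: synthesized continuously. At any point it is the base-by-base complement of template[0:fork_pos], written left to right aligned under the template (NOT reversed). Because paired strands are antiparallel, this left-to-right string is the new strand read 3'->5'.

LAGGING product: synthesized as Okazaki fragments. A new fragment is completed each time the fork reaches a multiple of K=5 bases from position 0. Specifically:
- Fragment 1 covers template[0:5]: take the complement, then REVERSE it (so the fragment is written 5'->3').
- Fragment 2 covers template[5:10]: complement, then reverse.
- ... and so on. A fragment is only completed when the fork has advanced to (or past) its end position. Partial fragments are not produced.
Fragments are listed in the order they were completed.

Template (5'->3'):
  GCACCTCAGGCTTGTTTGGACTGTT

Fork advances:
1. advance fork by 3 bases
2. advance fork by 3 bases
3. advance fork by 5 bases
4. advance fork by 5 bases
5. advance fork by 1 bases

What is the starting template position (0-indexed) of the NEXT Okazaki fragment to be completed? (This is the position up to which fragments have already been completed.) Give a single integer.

Step 1: advance 3 -> fork_pos = 0 + 3 = 3. Next multiple of 5 is 5 (not reached); still 0 fragment(s).
Step 2: advance 3 -> fork_pos = 3 + 3 = 6. Reached multiple(s) of 5: 5 -> fragment 1 completed (1 total).
Step 3: advance 5 -> fork_pos = 6 + 5 = 11. Reached multiple(s) of 5: 10 -> fragment 2 completed (2 total).
Step 4: advance 5 -> fork_pos = 11 + 5 = 16. Reached multiple(s) of 5: 15 -> fragment 3 completed (3 total).
Step 5: advance 1 -> fork_pos = 16 + 1 = 17. Next multiple of 5 is 20 (not reached); still 3 fragment(s).
3 fragment(s) completed, covering template[0:15] (3 x 5 = 15). The next fragment, fragment 4, covers template[15:20], so it starts at position 15.

Answer: 15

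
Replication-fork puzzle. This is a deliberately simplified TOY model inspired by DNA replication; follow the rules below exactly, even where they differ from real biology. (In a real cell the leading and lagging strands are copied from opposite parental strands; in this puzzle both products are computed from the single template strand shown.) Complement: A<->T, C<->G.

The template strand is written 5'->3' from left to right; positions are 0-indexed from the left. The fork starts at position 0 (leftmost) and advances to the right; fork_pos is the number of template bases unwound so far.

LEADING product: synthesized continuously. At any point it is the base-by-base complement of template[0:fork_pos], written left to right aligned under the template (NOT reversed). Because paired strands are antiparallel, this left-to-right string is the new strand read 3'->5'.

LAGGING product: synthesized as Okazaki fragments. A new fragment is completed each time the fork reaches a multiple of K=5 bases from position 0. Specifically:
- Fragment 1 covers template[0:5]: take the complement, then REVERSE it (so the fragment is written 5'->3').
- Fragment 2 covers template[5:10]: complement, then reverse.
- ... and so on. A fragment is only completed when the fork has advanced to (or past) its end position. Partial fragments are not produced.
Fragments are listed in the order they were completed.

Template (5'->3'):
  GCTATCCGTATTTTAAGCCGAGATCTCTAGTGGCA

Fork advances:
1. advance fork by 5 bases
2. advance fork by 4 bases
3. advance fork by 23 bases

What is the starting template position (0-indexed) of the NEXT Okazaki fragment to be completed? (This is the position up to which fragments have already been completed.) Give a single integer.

Answer: 30

Derivation:
Step 1: advance 5 -> fork_pos = 0 + 5 = 5. Reached multiple(s) of 5: 5 -> fragment 1 completed (1 total).
Step 2: advance 4 -> fork_pos = 5 + 4 = 9. Next multiple of 5 is 10 (not reached); still 1 fragment(s).
Step 3: advance 23 -> fork_pos = 9 + 23 = 32. Reached multiple(s) of 5: 10, 15, 20, 25, 30 -> fragments 2-6 completed (6 total).
6 fragment(s) completed, covering template[0:30] (6 x 5 = 30). The next fragment, fragment 7, covers template[30:35], so it starts at position 30.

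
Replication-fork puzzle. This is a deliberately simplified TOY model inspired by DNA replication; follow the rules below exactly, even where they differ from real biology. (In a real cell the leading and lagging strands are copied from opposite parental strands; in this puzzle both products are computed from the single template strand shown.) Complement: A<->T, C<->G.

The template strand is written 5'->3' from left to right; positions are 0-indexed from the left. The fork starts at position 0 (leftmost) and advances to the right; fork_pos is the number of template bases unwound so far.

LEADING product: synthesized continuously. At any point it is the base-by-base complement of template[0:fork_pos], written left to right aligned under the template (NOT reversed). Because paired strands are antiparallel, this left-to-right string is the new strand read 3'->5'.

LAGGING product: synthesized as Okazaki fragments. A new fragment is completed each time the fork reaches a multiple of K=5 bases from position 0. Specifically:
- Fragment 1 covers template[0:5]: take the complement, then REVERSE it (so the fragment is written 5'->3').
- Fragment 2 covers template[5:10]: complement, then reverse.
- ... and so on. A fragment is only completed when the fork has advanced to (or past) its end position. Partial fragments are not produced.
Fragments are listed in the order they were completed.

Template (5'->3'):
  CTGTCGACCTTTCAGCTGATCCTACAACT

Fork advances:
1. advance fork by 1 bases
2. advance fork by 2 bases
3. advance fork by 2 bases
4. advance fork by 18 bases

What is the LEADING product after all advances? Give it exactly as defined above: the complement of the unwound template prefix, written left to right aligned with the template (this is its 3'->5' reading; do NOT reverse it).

Step 1: advance 1 -> fork_pos = 0 + 1 = 1.
Step 2: advance 2 -> fork_pos = 1 + 2 = 3.
Step 3: advance 2 -> fork_pos = 3 + 2 = 5.
Step 4: advance 18 -> fork_pos = 5 + 18 = 23.
Unwound prefix: template[0:23] = CTGTCGACCTTTCAGCTGATCCT
Complement it base by base (A<->T, C<->G), keeping left-to-right order:
  [0:5] CTGTC -> GACAG
  [5:10] GACCT -> CTGGA
  [10:15] TTCAG -> AAGTC
  [15:20] CTGAT -> GACTA
  [20:23] CCT -> GGA
Concatenate: GACAGCTGGAAAGTCGACTAGGA (length 23; written aligned with the template, i.e. 3'->5').

Answer: GACAGCTGGAAAGTCGACTAGGA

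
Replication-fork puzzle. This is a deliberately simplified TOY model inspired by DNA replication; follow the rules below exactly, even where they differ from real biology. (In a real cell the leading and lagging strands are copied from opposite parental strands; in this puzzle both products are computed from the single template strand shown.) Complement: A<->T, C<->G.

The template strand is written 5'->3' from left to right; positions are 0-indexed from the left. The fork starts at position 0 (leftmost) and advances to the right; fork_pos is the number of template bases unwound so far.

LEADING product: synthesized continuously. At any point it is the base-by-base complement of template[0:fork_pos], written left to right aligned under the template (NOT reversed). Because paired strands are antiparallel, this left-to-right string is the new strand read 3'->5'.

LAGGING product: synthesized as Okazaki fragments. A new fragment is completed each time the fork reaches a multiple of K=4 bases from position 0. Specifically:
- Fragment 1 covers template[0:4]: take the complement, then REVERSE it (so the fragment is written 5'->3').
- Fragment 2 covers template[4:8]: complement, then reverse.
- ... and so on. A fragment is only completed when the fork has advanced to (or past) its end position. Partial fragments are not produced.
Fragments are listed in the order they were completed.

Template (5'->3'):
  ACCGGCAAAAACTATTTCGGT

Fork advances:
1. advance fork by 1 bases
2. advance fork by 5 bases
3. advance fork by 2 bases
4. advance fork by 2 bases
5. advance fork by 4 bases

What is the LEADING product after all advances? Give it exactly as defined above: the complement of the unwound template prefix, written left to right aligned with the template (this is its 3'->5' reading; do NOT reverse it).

Step 1: advance 1 -> fork_pos = 0 + 1 = 1.
Step 2: advance 5 -> fork_pos = 1 + 5 = 6.
Step 3: advance 2 -> fork_pos = 6 + 2 = 8.
Step 4: advance 2 -> fork_pos = 8 + 2 = 10.
Step 5: advance 4 -> fork_pos = 10 + 4 = 14.
Unwound prefix: template[0:14] = ACCGGCAAAAACTA
Complement it base by base (A<->T, C<->G), keeping left-to-right order:
  [0:5] ACCGG -> TGGCC
  [5:10] CAAAA -> GTTTT
  [10:14] ACTA -> TGAT
Concatenate: TGGCCGTTTTTGAT (length 14; written aligned with the template, i.e. 3'->5').

Answer: TGGCCGTTTTTGAT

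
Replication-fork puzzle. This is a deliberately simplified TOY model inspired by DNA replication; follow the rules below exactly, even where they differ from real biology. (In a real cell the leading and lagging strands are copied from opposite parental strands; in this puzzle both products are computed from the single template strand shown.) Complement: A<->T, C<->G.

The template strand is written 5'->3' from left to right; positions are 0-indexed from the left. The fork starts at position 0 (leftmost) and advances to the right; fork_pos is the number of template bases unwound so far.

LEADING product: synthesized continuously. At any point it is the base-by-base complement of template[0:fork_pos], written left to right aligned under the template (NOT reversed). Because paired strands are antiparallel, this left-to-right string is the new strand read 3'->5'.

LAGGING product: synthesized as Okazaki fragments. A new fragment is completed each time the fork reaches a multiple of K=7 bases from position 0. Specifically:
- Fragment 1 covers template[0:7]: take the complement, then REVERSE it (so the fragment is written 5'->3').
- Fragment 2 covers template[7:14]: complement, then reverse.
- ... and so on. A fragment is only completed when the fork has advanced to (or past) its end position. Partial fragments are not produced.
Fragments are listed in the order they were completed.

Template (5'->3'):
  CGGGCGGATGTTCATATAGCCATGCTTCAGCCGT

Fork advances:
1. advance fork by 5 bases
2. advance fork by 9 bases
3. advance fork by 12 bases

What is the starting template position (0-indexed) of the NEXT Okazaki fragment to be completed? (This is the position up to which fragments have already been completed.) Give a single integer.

Answer: 21

Derivation:
Step 1: advance 5 -> fork_pos = 0 + 5 = 5. Next multiple of 7 is 7 (not reached); still 0 fragment(s).
Step 2: advance 9 -> fork_pos = 5 + 9 = 14. Reached multiple(s) of 7: 7, 14 -> fragments 1-2 completed (2 total).
Step 3: advance 12 -> fork_pos = 14 + 12 = 26. Reached multiple(s) of 7: 21 -> fragment 3 completed (3 total).
3 fragment(s) completed, covering template[0:21] (3 x 7 = 21). The next fragment, fragment 4, covers template[21:28], so it starts at position 21.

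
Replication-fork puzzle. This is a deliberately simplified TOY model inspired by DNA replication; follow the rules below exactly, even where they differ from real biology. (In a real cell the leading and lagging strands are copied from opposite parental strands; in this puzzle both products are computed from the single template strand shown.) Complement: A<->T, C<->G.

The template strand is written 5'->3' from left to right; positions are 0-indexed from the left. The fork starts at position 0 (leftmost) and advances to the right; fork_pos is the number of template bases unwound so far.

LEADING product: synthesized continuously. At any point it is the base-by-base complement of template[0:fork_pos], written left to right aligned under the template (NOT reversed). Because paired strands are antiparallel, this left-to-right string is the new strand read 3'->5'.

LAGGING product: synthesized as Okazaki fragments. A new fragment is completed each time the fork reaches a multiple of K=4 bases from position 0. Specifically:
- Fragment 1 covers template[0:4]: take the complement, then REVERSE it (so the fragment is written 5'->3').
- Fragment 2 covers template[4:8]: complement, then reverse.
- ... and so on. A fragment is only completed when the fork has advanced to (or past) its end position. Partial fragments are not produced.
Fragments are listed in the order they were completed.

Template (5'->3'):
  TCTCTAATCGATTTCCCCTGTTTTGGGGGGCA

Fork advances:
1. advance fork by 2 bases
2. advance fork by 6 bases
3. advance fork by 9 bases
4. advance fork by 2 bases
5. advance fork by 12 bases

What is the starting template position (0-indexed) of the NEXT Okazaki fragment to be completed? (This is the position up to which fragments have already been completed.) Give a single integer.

Step 1: advance 2 -> fork_pos = 0 + 2 = 2. Next multiple of 4 is 4 (not reached); still 0 fragment(s).
Step 2: advance 6 -> fork_pos = 2 + 6 = 8. Reached multiple(s) of 4: 4, 8 -> fragments 1-2 completed (2 total).
Step 3: advance 9 -> fork_pos = 8 + 9 = 17. Reached multiple(s) of 4: 12, 16 -> fragments 3-4 completed (4 total).
Step 4: advance 2 -> fork_pos = 17 + 2 = 19. Next multiple of 4 is 20 (not reached); still 4 fragment(s).
Step 5: advance 12 -> fork_pos = 19 + 12 = 31. Reached multiple(s) of 4: 20, 24, 28 -> fragments 5-7 completed (7 total).
7 fragment(s) completed, covering template[0:28] (7 x 4 = 28). The next fragment, fragment 8, covers template[28:32], so it starts at position 28.

Answer: 28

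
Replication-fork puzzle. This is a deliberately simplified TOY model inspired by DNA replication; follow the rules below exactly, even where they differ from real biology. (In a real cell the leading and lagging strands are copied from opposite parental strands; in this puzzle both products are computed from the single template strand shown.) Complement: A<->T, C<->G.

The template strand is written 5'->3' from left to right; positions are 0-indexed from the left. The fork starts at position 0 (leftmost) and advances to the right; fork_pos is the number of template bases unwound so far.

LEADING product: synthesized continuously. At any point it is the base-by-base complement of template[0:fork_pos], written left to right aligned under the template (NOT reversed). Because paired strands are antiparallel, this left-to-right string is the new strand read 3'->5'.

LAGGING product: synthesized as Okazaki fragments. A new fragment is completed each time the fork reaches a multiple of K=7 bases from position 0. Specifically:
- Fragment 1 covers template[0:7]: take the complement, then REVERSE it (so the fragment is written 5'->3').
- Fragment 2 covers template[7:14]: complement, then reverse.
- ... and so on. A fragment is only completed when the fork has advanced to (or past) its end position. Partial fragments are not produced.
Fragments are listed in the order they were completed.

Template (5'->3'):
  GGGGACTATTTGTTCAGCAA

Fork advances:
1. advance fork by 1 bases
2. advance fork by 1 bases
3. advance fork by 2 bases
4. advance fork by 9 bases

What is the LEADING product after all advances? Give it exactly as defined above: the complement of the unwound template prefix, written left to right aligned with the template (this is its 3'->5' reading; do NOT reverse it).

Step 1: advance 1 -> fork_pos = 0 + 1 = 1.
Step 2: advance 1 -> fork_pos = 1 + 1 = 2.
Step 3: advance 2 -> fork_pos = 2 + 2 = 4.
Step 4: advance 9 -> fork_pos = 4 + 9 = 13.
Unwound prefix: template[0:13] = GGGGACTATTTGT
Complement it base by base (A<->T, C<->G), keeping left-to-right order:
  [0:5] GGGGA -> CCCCT
  [5:10] CTATT -> GATAA
  [10:13] TGT -> ACA
Concatenate: CCCCTGATAAACA (length 13; written aligned with the template, i.e. 3'->5').

Answer: CCCCTGATAAACA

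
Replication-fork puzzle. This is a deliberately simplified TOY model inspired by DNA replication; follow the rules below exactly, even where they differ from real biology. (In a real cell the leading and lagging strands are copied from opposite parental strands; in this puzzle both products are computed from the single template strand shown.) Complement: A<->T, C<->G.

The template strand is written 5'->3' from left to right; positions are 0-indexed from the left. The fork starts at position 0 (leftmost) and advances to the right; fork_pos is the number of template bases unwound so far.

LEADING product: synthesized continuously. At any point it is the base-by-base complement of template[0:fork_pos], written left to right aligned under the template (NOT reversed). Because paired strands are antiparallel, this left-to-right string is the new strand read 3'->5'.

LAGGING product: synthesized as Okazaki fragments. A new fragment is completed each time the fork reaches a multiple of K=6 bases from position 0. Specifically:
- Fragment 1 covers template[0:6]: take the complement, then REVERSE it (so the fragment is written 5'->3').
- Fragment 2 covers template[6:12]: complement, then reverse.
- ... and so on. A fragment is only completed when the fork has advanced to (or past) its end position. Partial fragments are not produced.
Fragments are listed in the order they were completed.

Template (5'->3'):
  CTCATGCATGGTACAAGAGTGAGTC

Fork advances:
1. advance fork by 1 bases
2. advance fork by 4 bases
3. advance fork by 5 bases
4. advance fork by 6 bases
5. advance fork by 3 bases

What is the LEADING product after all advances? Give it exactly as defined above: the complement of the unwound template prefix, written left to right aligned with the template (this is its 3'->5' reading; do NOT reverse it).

Answer: GAGTACGTACCATGTTCTC

Derivation:
Step 1: advance 1 -> fork_pos = 0 + 1 = 1.
Step 2: advance 4 -> fork_pos = 1 + 4 = 5.
Step 3: advance 5 -> fork_pos = 5 + 5 = 10.
Step 4: advance 6 -> fork_pos = 10 + 6 = 16.
Step 5: advance 3 -> fork_pos = 16 + 3 = 19.
Unwound prefix: template[0:19] = CTCATGCATGGTACAAGAG
Complement it base by base (A<->T, C<->G), keeping left-to-right order:
  [0:5] CTCAT -> GAGTA
  [5:10] GCATG -> CGTAC
  [10:15] GTACA -> CATGT
  [15:19] AGAG -> TCTC
Concatenate: GAGTACGTACCATGTTCTC (length 19; written aligned with the template, i.e. 3'->5').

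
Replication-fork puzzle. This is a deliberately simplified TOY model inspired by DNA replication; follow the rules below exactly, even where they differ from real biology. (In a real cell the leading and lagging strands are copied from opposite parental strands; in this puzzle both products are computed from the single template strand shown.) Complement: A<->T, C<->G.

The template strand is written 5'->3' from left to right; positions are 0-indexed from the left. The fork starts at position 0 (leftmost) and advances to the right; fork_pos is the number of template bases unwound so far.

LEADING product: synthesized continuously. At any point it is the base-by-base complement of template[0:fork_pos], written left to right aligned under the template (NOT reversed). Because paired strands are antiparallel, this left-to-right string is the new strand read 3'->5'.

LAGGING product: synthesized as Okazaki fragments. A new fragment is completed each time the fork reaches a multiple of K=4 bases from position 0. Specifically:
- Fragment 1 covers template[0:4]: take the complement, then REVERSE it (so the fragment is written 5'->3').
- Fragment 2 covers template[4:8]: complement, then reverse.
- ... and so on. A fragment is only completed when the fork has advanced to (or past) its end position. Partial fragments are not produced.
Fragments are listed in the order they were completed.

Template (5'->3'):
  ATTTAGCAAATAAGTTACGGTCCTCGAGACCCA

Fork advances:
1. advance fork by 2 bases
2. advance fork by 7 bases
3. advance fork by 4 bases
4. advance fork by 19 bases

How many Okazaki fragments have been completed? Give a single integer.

Answer: 8

Derivation:
Step 1: advance 2 -> fork_pos = 0 + 2 = 2. Next multiple of 4 is 4 (not reached); still 0 fragment(s).
Step 2: advance 7 -> fork_pos = 2 + 7 = 9. Reached multiple(s) of 4: 4, 8 -> fragments 1-2 completed (2 total).
Step 3: advance 4 -> fork_pos = 9 + 4 = 13. Reached multiple(s) of 4: 12 -> fragment 3 completed (3 total).
Step 4: advance 19 -> fork_pos = 13 + 19 = 32. Reached multiple(s) of 4: 16, 20, 24, 28, 32 -> fragments 4-8 completed (8 total).
Check: final fork_pos = 32; the multiples of 4 that are <= 32 are 4..32 -> 32 // 4 = 8 completed fragment(s).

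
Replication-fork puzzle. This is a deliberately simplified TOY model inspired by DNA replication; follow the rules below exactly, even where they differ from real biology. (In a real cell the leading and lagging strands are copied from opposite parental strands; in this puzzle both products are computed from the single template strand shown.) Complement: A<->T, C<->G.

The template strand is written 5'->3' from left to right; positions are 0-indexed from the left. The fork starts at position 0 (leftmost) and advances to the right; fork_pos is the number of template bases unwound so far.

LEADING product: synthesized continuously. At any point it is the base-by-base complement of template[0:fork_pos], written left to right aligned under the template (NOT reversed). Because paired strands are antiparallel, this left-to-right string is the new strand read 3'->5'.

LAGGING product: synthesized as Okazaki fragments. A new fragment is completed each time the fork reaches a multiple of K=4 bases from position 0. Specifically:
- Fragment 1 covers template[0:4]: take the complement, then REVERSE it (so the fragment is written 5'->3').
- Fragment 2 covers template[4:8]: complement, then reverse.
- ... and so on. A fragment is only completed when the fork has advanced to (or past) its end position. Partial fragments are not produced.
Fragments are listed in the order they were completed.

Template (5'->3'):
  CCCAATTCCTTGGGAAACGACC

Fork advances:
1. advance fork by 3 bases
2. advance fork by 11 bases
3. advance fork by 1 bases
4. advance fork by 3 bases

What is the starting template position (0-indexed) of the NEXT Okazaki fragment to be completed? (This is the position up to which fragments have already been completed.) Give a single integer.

Step 1: advance 3 -> fork_pos = 0 + 3 = 3. Next multiple of 4 is 4 (not reached); still 0 fragment(s).
Step 2: advance 11 -> fork_pos = 3 + 11 = 14. Reached multiple(s) of 4: 4, 8, 12 -> fragments 1-3 completed (3 total).
Step 3: advance 1 -> fork_pos = 14 + 1 = 15. Next multiple of 4 is 16 (not reached); still 3 fragment(s).
Step 4: advance 3 -> fork_pos = 15 + 3 = 18. Reached multiple(s) of 4: 16 -> fragment 4 completed (4 total).
4 fragment(s) completed, covering template[0:16] (4 x 4 = 16). The next fragment, fragment 5, covers template[16:20], so it starts at position 16.

Answer: 16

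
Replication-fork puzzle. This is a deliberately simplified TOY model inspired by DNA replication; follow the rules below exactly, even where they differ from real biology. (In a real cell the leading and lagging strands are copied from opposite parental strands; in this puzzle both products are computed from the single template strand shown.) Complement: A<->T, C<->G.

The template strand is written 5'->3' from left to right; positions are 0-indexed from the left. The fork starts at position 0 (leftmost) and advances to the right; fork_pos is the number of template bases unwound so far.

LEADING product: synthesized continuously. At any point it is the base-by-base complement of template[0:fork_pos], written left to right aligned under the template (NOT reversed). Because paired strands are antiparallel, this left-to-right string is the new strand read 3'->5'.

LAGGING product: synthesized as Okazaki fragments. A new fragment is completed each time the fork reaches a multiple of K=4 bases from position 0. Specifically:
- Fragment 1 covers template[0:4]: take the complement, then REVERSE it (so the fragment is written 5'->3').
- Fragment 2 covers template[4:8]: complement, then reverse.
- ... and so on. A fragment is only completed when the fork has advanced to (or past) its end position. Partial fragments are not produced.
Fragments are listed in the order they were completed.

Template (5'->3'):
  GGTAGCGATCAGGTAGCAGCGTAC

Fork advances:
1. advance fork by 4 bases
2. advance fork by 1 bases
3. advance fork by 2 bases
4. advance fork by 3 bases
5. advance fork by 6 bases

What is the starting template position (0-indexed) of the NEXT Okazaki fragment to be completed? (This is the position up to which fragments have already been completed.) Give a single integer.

Answer: 16

Derivation:
Step 1: advance 4 -> fork_pos = 0 + 4 = 4. Reached multiple(s) of 4: 4 -> fragment 1 completed (1 total).
Step 2: advance 1 -> fork_pos = 4 + 1 = 5. Next multiple of 4 is 8 (not reached); still 1 fragment(s).
Step 3: advance 2 -> fork_pos = 5 + 2 = 7. Next multiple of 4 is 8 (not reached); still 1 fragment(s).
Step 4: advance 3 -> fork_pos = 7 + 3 = 10. Reached multiple(s) of 4: 8 -> fragment 2 completed (2 total).
Step 5: advance 6 -> fork_pos = 10 + 6 = 16. Reached multiple(s) of 4: 12, 16 -> fragments 3-4 completed (4 total).
4 fragment(s) completed, covering template[0:16] (4 x 4 = 16). The next fragment, fragment 5, covers template[16:20], so it starts at position 16.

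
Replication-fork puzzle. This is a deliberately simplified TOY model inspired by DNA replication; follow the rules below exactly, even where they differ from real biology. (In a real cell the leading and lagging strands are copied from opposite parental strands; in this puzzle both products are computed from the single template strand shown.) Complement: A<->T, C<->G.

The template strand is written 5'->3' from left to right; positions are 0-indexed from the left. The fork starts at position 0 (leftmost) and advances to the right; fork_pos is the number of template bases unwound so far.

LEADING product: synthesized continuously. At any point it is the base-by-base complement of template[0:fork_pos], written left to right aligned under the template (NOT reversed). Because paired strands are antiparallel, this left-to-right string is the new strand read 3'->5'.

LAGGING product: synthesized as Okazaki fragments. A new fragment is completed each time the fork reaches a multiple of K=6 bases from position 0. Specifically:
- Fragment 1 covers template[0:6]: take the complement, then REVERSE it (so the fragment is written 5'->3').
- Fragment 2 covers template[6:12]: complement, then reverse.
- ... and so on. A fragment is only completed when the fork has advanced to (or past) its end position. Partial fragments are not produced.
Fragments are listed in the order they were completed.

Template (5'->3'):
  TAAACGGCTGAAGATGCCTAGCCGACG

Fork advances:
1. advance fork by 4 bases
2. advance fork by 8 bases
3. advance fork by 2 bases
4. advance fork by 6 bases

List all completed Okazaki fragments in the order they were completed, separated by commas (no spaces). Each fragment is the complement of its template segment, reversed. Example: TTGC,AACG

Answer: CGTTTA,TTCAGC,GGCATC

Derivation:
Step 1: advance 4 -> fork_pos = 0 + 4 = 4. Next multiple of 6 is 6 (not reached); still 0 fragment(s).
Step 2: advance 8 -> fork_pos = 4 + 8 = 12. Reached multiple(s) of 6: 6, 12 -> fragments 1-2 completed (2 total).
Step 3: advance 2 -> fork_pos = 12 + 2 = 14. Next multiple of 6 is 18 (not reached); still 2 fragment(s).
Step 4: advance 6 -> fork_pos = 14 + 6 = 20. Reached multiple(s) of 6: 18 -> fragment 3 completed (3 total).
Final fork_pos = 20, so 3 fragment(s) are complete. Build each: template segment -> complement -> reverse.
Fragment 1: template[0:6] = TAAACG -> complement ATTTGC -> reversed CGTTTA
Fragment 2: template[6:12] = GCTGAA -> complement CGACTT -> reversed TTCAGC
Fragment 3: template[12:18] = GATGCC -> complement CTACGG -> reversed GGCATC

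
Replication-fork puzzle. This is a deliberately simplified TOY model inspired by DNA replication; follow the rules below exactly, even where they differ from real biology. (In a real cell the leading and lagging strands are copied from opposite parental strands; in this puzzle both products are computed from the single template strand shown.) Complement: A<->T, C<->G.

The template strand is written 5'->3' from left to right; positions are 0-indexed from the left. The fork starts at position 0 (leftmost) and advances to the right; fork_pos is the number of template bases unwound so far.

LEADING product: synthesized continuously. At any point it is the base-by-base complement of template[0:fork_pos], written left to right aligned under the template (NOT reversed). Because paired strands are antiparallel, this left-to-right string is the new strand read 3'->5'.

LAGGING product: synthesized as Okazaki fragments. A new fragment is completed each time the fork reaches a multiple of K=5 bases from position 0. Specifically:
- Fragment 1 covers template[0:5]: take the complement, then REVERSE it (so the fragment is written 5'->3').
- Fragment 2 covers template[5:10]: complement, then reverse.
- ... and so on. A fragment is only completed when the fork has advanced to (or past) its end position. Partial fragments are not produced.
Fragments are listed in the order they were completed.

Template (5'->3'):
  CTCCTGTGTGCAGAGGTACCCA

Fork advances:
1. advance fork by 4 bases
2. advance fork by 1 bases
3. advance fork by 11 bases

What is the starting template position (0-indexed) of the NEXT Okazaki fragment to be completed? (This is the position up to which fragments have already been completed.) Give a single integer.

Answer: 15

Derivation:
Step 1: advance 4 -> fork_pos = 0 + 4 = 4. Next multiple of 5 is 5 (not reached); still 0 fragment(s).
Step 2: advance 1 -> fork_pos = 4 + 1 = 5. Reached multiple(s) of 5: 5 -> fragment 1 completed (1 total).
Step 3: advance 11 -> fork_pos = 5 + 11 = 16. Reached multiple(s) of 5: 10, 15 -> fragments 2-3 completed (3 total).
3 fragment(s) completed, covering template[0:15] (3 x 5 = 15). The next fragment, fragment 4, covers template[15:20], so it starts at position 15.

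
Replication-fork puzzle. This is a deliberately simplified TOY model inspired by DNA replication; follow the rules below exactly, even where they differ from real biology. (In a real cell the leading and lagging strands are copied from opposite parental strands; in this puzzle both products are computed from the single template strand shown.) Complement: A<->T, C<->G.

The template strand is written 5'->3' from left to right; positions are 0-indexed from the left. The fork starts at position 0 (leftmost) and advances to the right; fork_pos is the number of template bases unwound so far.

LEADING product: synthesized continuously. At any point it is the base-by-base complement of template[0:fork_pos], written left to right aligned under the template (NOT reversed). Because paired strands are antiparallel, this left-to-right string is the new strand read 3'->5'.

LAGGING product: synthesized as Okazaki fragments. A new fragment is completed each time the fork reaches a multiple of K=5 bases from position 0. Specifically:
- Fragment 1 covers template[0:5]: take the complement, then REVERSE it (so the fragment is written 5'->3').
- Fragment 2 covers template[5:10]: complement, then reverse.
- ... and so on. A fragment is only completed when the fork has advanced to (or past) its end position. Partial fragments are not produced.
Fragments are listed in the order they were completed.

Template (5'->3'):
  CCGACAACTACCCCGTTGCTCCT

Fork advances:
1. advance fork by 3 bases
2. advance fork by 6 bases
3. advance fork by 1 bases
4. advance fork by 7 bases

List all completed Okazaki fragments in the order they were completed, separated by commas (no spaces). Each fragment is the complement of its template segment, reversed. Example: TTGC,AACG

Answer: GTCGG,TAGTT,CGGGG

Derivation:
Step 1: advance 3 -> fork_pos = 0 + 3 = 3. Next multiple of 5 is 5 (not reached); still 0 fragment(s).
Step 2: advance 6 -> fork_pos = 3 + 6 = 9. Reached multiple(s) of 5: 5 -> fragment 1 completed (1 total).
Step 3: advance 1 -> fork_pos = 9 + 1 = 10. Reached multiple(s) of 5: 10 -> fragment 2 completed (2 total).
Step 4: advance 7 -> fork_pos = 10 + 7 = 17. Reached multiple(s) of 5: 15 -> fragment 3 completed (3 total).
Final fork_pos = 17, so 3 fragment(s) are complete. Build each: template segment -> complement -> reverse.
Fragment 1: template[0:5] = CCGAC -> complement GGCTG -> reversed GTCGG
Fragment 2: template[5:10] = AACTA -> complement TTGAT -> reversed TAGTT
Fragment 3: template[10:15] = CCCCG -> complement GGGGC -> reversed CGGGG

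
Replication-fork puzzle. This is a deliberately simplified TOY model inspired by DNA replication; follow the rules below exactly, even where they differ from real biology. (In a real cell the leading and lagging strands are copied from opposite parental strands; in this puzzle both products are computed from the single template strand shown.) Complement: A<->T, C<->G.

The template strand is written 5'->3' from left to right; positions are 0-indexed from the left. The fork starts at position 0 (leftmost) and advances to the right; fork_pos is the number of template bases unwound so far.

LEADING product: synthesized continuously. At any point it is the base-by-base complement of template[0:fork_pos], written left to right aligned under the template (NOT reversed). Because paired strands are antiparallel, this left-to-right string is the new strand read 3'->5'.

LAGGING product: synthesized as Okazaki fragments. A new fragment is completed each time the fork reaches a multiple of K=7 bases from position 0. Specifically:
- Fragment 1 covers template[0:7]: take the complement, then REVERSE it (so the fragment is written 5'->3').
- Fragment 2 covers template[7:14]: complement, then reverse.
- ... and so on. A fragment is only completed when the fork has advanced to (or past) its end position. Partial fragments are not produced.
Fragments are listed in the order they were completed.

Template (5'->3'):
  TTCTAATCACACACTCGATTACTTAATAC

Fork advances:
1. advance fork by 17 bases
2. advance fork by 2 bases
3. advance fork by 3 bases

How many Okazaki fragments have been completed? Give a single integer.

Step 1: advance 17 -> fork_pos = 0 + 17 = 17. Reached multiple(s) of 7: 7, 14 -> fragments 1-2 completed (2 total).
Step 2: advance 2 -> fork_pos = 17 + 2 = 19. Next multiple of 7 is 21 (not reached); still 2 fragment(s).
Step 3: advance 3 -> fork_pos = 19 + 3 = 22. Reached multiple(s) of 7: 21 -> fragment 3 completed (3 total).
Check: final fork_pos = 22; the multiples of 7 that are <= 22 are 7..21 -> 22 // 7 = 3 completed fragment(s).

Answer: 3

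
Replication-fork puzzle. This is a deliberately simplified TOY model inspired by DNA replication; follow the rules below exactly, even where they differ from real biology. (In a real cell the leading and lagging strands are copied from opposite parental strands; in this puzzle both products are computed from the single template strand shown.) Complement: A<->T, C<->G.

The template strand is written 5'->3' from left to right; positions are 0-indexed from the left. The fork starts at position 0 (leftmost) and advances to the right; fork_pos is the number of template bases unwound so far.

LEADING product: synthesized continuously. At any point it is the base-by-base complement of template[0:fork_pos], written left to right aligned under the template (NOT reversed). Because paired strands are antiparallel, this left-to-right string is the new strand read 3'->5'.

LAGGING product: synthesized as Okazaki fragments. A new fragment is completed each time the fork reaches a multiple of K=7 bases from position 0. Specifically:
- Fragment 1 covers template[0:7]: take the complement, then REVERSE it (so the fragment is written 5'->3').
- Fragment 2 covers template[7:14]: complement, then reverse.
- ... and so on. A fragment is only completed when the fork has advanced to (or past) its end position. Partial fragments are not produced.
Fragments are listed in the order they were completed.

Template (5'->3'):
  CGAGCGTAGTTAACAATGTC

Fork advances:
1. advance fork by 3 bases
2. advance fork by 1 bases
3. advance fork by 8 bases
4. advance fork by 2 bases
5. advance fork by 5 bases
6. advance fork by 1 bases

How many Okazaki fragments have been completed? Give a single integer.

Step 1: advance 3 -> fork_pos = 0 + 3 = 3. Next multiple of 7 is 7 (not reached); still 0 fragment(s).
Step 2: advance 1 -> fork_pos = 3 + 1 = 4. Next multiple of 7 is 7 (not reached); still 0 fragment(s).
Step 3: advance 8 -> fork_pos = 4 + 8 = 12. Reached multiple(s) of 7: 7 -> fragment 1 completed (1 total).
Step 4: advance 2 -> fork_pos = 12 + 2 = 14. Reached multiple(s) of 7: 14 -> fragment 2 completed (2 total).
Step 5: advance 5 -> fork_pos = 14 + 5 = 19. Next multiple of 7 is 21 (not reached); still 2 fragment(s).
Step 6: advance 1 -> fork_pos = 19 + 1 = 20. Next multiple of 7 is 21 (not reached); still 2 fragment(s).
Check: final fork_pos = 20; the multiples of 7 that are <= 20 are 7..14 -> 20 // 7 = 2 completed fragment(s).

Answer: 2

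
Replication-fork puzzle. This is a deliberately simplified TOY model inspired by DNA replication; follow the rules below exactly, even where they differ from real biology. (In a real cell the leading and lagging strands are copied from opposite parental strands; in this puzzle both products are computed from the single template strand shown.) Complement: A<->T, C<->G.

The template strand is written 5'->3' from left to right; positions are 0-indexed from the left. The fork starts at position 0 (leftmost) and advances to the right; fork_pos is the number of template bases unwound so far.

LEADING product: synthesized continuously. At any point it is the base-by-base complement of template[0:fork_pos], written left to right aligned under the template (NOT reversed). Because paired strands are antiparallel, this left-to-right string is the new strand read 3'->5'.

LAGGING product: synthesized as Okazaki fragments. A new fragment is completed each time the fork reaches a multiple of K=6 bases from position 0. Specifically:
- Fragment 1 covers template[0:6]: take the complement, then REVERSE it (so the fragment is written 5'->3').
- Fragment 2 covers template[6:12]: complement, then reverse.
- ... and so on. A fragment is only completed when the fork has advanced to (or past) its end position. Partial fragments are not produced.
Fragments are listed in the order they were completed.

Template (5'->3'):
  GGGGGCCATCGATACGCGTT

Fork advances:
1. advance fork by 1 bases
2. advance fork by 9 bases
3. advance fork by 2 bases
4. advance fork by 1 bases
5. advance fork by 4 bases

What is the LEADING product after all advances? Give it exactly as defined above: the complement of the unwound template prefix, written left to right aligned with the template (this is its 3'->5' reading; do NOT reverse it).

Step 1: advance 1 -> fork_pos = 0 + 1 = 1.
Step 2: advance 9 -> fork_pos = 1 + 9 = 10.
Step 3: advance 2 -> fork_pos = 10 + 2 = 12.
Step 4: advance 1 -> fork_pos = 12 + 1 = 13.
Step 5: advance 4 -> fork_pos = 13 + 4 = 17.
Unwound prefix: template[0:17] = GGGGGCCATCGATACGC
Complement it base by base (A<->T, C<->G), keeping left-to-right order:
  [0:5] GGGGG -> CCCCC
  [5:10] CCATC -> GGTAG
  [10:15] GATAC -> CTATG
  [15:17] GC -> CG
Concatenate: CCCCCGGTAGCTATGCG (length 17; written aligned with the template, i.e. 3'->5').

Answer: CCCCCGGTAGCTATGCG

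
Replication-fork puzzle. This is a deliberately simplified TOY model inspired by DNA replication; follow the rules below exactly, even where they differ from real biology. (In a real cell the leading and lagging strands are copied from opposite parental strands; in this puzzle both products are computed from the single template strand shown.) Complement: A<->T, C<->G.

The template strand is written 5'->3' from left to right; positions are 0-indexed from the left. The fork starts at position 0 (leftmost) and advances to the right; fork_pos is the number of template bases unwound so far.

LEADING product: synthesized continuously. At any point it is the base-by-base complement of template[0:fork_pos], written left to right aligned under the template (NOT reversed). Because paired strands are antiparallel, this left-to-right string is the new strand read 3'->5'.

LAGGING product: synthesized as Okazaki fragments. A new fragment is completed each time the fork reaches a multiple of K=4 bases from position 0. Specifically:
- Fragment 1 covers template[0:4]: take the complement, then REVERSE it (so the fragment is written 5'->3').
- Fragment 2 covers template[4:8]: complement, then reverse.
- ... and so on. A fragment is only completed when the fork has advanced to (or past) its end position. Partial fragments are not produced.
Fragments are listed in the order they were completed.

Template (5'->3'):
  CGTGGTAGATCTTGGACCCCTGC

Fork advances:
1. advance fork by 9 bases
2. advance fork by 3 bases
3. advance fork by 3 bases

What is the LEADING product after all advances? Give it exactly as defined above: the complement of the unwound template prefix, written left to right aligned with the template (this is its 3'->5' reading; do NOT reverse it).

Answer: GCACCATCTAGAACC

Derivation:
Step 1: advance 9 -> fork_pos = 0 + 9 = 9.
Step 2: advance 3 -> fork_pos = 9 + 3 = 12.
Step 3: advance 3 -> fork_pos = 12 + 3 = 15.
Unwound prefix: template[0:15] = CGTGGTAGATCTTGG
Complement it base by base (A<->T, C<->G), keeping left-to-right order:
  [0:5] CGTGG -> GCACC
  [5:10] TAGAT -> ATCTA
  [10:15] CTTGG -> GAACC
Concatenate: GCACCATCTAGAACC (length 15; written aligned with the template, i.e. 3'->5').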